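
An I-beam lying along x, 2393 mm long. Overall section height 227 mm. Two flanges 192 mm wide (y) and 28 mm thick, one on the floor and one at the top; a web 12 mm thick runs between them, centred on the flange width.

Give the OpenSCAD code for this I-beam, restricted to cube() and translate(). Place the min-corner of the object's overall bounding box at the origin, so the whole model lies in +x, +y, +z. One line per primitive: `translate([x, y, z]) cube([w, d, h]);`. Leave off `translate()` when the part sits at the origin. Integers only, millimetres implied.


cube([2393, 192, 28]);
translate([0, 90, 28]) cube([2393, 12, 171]);
translate([0, 0, 199]) cube([2393, 192, 28]);


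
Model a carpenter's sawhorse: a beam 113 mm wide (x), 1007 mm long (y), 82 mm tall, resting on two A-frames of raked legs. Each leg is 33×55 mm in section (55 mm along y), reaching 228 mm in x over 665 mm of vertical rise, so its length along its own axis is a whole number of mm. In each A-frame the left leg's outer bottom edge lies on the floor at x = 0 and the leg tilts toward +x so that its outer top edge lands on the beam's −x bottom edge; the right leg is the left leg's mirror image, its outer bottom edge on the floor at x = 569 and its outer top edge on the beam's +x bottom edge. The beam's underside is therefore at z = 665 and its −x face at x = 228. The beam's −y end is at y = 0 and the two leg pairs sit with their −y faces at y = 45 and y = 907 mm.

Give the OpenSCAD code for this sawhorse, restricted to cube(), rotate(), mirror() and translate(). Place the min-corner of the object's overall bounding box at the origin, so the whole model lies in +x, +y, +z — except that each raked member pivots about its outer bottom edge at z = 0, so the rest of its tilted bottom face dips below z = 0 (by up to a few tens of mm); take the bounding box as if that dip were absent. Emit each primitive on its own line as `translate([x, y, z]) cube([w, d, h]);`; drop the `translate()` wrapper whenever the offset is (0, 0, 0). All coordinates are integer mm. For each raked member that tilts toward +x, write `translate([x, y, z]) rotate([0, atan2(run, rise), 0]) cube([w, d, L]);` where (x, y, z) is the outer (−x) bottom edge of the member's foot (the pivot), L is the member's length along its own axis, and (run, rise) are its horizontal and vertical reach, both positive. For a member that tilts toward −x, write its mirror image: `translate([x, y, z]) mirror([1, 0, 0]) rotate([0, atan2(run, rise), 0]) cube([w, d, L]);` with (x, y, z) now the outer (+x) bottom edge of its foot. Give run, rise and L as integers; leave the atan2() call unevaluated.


translate([228, 0, 665]) cube([113, 1007, 82]);
translate([0, 45, 0]) rotate([0, atan2(228, 665), 0]) cube([33, 55, 703]);
translate([569, 45, 0]) mirror([1, 0, 0]) rotate([0, atan2(228, 665), 0]) cube([33, 55, 703]);
translate([0, 907, 0]) rotate([0, atan2(228, 665), 0]) cube([33, 55, 703]);
translate([569, 907, 0]) mirror([1, 0, 0]) rotate([0, atan2(228, 665), 0]) cube([33, 55, 703]);


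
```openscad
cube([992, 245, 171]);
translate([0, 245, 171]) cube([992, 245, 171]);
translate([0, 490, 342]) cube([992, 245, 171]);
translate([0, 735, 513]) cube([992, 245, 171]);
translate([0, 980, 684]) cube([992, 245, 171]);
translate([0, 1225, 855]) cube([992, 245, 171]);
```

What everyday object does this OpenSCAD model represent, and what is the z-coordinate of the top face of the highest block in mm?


A staircase. The total rise is 1026 mm.

6 identical blocks, each offset up and back from the previous — a staircase. Each step is 171 mm tall and there are 6 of them, so the total rise is 6 × 171 = 1026 mm.


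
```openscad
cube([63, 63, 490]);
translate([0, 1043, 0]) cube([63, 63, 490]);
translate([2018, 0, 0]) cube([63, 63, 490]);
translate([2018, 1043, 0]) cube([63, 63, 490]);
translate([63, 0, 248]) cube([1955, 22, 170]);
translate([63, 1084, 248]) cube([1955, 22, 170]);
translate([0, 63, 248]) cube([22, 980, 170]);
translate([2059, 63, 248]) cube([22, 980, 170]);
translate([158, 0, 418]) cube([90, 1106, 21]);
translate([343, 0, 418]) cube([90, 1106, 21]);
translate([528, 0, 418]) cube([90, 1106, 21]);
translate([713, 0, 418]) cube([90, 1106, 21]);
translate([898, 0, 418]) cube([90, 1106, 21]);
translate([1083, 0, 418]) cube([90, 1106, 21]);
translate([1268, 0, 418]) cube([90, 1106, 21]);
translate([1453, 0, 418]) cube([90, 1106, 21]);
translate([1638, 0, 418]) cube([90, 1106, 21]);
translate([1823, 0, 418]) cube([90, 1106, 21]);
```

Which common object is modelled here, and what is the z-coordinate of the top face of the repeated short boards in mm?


A bed frame. The slat-top height is 439 mm.

Four posts, four rails, and a row of slats — a bed frame. Slats sit on the rails at z = 248 + 170 = 418; with slat thickness 21, the top is 439 mm.


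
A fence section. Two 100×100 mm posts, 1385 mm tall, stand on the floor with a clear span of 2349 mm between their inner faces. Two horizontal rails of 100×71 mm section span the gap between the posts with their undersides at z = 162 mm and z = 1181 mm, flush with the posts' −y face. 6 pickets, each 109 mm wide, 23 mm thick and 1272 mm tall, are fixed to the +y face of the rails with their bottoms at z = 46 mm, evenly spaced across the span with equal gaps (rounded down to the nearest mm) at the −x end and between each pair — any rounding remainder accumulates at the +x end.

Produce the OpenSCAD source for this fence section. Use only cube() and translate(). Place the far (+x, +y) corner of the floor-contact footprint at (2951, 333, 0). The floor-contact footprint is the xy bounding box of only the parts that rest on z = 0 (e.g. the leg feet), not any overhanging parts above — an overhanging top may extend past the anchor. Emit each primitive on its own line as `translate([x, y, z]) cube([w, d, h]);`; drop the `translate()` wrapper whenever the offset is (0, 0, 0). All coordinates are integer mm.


translate([402, 233, 0]) cube([100, 100, 1385]);
translate([2851, 233, 0]) cube([100, 100, 1385]);
translate([502, 233, 162]) cube([2349, 100, 71]);
translate([502, 233, 1181]) cube([2349, 100, 71]);
translate([744, 333, 46]) cube([109, 23, 1272]);
translate([1095, 333, 46]) cube([109, 23, 1272]);
translate([1446, 333, 46]) cube([109, 23, 1272]);
translate([1797, 333, 46]) cube([109, 23, 1272]);
translate([2148, 333, 46]) cube([109, 23, 1272]);
translate([2499, 333, 46]) cube([109, 23, 1272]);


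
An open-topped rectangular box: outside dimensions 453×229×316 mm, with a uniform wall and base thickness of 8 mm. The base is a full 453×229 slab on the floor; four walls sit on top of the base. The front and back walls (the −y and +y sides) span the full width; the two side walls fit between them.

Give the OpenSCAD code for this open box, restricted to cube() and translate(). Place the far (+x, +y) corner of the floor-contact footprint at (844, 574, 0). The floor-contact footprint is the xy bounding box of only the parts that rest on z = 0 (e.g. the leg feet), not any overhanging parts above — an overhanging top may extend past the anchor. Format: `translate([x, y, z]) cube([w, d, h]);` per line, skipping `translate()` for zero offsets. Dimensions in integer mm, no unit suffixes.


translate([391, 345, 0]) cube([453, 229, 8]);
translate([391, 345, 8]) cube([453, 8, 308]);
translate([391, 566, 8]) cube([453, 8, 308]);
translate([391, 353, 8]) cube([8, 213, 308]);
translate([836, 353, 8]) cube([8, 213, 308]);


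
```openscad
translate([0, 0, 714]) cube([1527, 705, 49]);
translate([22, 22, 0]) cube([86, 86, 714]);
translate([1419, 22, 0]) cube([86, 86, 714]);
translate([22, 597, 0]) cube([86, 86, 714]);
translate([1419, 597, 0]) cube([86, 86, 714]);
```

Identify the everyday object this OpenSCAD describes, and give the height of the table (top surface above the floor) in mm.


A table. The table height is 763 mm.

A 1527×705×49 slab sits at z = 714 on four 86 mm square posts — a table. The top surface is at 714 + 49 = 763 mm.


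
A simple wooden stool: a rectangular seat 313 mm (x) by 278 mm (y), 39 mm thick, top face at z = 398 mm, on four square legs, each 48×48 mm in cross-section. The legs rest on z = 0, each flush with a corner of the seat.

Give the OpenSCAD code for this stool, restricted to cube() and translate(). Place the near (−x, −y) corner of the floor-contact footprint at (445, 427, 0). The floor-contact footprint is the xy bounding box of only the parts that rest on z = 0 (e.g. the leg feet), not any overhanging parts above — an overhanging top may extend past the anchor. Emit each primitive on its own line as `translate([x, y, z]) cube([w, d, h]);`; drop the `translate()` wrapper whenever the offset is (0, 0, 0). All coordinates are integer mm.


// leg_h = 398 - 39 = 359
translate([445, 427, 359]) cube([313, 278, 39]);
translate([445, 427, 0]) cube([48, 48, 359]);
translate([710, 427, 0]) cube([48, 48, 359]);
translate([445, 657, 0]) cube([48, 48, 359]);
translate([710, 657, 0]) cube([48, 48, 359]);


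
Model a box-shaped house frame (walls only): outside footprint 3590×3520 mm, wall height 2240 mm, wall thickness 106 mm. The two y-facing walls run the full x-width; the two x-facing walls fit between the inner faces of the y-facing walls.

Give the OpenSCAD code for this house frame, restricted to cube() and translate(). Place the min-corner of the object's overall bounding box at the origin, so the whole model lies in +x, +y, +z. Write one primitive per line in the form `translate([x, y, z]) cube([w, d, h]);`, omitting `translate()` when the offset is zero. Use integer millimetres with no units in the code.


cube([3590, 106, 2240]);
translate([0, 3414, 0]) cube([3590, 106, 2240]);
translate([0, 106, 0]) cube([106, 3308, 2240]);
translate([3484, 106, 0]) cube([106, 3308, 2240]);


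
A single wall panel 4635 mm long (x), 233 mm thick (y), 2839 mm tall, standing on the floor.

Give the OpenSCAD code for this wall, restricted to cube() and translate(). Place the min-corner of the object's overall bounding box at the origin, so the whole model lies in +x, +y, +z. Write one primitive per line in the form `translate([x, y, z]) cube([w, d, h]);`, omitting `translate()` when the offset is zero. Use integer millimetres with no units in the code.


cube([4635, 233, 2839]);


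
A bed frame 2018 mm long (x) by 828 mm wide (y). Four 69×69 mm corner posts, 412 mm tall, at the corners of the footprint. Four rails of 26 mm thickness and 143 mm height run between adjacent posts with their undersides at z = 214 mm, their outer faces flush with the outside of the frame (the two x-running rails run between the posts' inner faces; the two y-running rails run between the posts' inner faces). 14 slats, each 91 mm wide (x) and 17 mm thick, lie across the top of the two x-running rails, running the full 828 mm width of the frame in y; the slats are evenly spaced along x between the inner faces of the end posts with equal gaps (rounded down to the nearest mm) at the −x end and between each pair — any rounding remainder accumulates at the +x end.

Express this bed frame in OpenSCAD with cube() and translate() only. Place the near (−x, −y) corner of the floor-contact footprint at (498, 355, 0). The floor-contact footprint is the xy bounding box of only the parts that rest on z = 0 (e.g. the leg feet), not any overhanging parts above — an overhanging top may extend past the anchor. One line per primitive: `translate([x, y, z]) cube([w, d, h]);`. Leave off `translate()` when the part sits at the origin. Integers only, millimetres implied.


translate([498, 355, 0]) cube([69, 69, 412]);
translate([498, 1114, 0]) cube([69, 69, 412]);
translate([2447, 355, 0]) cube([69, 69, 412]);
translate([2447, 1114, 0]) cube([69, 69, 412]);
translate([567, 355, 214]) cube([1880, 26, 143]);
translate([567, 1157, 214]) cube([1880, 26, 143]);
translate([498, 424, 214]) cube([26, 690, 143]);
translate([2490, 424, 214]) cube([26, 690, 143]);
translate([607, 355, 357]) cube([91, 828, 17]);
translate([738, 355, 357]) cube([91, 828, 17]);
translate([869, 355, 357]) cube([91, 828, 17]);
translate([1000, 355, 357]) cube([91, 828, 17]);
translate([1131, 355, 357]) cube([91, 828, 17]);
translate([1262, 355, 357]) cube([91, 828, 17]);
translate([1393, 355, 357]) cube([91, 828, 17]);
translate([1524, 355, 357]) cube([91, 828, 17]);
translate([1655, 355, 357]) cube([91, 828, 17]);
translate([1786, 355, 357]) cube([91, 828, 17]);
translate([1917, 355, 357]) cube([91, 828, 17]);
translate([2048, 355, 357]) cube([91, 828, 17]);
translate([2179, 355, 357]) cube([91, 828, 17]);
translate([2310, 355, 357]) cube([91, 828, 17]);


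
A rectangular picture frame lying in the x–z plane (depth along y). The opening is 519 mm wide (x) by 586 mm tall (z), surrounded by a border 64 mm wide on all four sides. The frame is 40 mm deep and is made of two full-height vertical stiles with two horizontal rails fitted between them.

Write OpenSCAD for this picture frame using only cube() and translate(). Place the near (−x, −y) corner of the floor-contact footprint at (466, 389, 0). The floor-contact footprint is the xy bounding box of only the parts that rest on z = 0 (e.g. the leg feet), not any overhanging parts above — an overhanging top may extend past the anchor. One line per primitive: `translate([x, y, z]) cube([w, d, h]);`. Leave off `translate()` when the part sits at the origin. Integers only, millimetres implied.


translate([466, 389, 0]) cube([64, 40, 714]);
translate([1049, 389, 0]) cube([64, 40, 714]);
translate([530, 389, 0]) cube([519, 40, 64]);
translate([530, 389, 650]) cube([519, 40, 64]);


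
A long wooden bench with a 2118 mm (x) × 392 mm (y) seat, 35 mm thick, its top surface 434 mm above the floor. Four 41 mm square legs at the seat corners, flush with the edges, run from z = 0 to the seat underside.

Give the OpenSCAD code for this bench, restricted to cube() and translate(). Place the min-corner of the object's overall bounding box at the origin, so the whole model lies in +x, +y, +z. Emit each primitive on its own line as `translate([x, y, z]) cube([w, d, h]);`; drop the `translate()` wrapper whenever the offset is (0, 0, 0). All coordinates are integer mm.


translate([0, 0, 399]) cube([2118, 392, 35]);
cube([41, 41, 399]);
translate([0, 351, 0]) cube([41, 41, 399]);
translate([2077, 0, 0]) cube([41, 41, 399]);
translate([2077, 351, 0]) cube([41, 41, 399]);


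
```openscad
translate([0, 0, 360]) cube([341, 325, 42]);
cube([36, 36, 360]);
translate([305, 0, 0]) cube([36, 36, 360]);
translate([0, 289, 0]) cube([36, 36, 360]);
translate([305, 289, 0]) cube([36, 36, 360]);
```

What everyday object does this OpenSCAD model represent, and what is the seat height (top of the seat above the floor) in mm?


A stool. The seat height is 402 mm.

A 341×325×42 slab at z = 360 on four corner posts — a stool. The seat top is 360 + 42 = 402 mm.


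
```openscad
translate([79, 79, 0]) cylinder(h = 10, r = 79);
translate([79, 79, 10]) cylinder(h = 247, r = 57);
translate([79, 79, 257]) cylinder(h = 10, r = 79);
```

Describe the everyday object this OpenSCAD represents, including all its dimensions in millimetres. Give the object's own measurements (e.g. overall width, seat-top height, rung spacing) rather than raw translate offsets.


A spool: two coaxial disc flanges of radius 79 mm and thickness 10 mm, joined by a core cylinder of radius 57 mm and height 247 mm. The lower flange rests on z = 0 and the three cylinders share a vertical axis.


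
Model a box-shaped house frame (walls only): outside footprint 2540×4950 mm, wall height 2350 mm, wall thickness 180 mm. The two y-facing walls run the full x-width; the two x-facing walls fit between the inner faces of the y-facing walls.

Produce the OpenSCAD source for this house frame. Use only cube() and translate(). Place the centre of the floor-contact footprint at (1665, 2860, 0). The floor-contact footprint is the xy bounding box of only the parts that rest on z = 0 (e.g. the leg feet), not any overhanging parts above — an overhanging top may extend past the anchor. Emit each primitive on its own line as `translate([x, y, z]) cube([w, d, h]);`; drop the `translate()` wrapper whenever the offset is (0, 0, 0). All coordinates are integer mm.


translate([395, 385, 0]) cube([2540, 180, 2350]);
translate([395, 5155, 0]) cube([2540, 180, 2350]);
translate([395, 565, 0]) cube([180, 4590, 2350]);
translate([2755, 565, 0]) cube([180, 4590, 2350]);


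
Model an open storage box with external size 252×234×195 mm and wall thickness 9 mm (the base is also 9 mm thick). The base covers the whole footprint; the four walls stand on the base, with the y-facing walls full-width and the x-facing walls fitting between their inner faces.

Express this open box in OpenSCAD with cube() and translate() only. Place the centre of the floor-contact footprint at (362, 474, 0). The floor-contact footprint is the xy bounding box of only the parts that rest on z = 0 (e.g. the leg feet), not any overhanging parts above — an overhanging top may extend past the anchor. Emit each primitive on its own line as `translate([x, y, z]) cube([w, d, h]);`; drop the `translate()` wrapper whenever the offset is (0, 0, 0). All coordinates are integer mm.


translate([236, 357, 0]) cube([252, 234, 9]);
translate([236, 357, 9]) cube([252, 9, 186]);
translate([236, 582, 9]) cube([252, 9, 186]);
translate([236, 366, 9]) cube([9, 216, 186]);
translate([479, 366, 9]) cube([9, 216, 186]);


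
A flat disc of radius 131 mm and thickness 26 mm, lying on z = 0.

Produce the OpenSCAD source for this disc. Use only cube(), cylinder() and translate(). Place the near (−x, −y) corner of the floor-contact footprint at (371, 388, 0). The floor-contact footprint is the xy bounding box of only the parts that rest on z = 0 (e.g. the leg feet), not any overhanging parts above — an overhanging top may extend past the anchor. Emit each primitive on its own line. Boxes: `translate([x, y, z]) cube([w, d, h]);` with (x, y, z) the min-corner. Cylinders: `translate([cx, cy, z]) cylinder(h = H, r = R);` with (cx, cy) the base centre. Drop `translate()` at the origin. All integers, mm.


translate([502, 519, 0]) cylinder(h = 26, r = 131);


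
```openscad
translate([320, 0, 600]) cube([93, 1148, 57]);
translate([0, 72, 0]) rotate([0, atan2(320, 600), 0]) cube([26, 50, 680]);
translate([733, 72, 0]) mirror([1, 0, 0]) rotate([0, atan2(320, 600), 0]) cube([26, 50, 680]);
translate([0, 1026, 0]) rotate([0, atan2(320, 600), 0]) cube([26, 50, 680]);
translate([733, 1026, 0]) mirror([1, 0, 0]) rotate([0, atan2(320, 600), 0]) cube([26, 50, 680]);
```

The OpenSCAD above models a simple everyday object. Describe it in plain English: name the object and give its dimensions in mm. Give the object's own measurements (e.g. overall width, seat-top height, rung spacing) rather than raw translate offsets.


A sawhorse. A 93×1148×57 mm beam (x, y, z) sits on two A-frame leg pairs. Each pair is two raked legs of 26×50 mm section (50 mm along y) splaying symmetrically in x. Each leg rises 600 mm vertically over 320 mm of horizontal reach and is 680 mm long along its own axis. Every leg's outer bottom edge rests on the floor and its outer top edge meets a bottom edge of the beam — the left legs (tilting toward +x) meet the beam's −x bottom edge, the right legs (their mirror images, tilting toward −x) meet its +x bottom edge — so the leg tops tuck under the beam, the beam's underside is 600 mm above the floor, and the feet are 733 mm apart outside-to-outside with the beam centred between them. The two leg pairs are set in 72 mm from either end of the beam.


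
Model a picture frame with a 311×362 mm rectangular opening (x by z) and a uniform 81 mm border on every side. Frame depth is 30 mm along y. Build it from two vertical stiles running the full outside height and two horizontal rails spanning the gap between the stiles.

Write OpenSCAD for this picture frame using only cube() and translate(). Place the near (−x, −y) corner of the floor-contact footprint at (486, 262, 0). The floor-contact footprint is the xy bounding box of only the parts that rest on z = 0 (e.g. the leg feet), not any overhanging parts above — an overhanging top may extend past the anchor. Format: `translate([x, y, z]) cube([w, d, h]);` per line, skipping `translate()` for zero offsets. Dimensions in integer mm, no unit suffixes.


translate([486, 262, 0]) cube([81, 30, 524]);
translate([878, 262, 0]) cube([81, 30, 524]);
translate([567, 262, 0]) cube([311, 30, 81]);
translate([567, 262, 443]) cube([311, 30, 81]);


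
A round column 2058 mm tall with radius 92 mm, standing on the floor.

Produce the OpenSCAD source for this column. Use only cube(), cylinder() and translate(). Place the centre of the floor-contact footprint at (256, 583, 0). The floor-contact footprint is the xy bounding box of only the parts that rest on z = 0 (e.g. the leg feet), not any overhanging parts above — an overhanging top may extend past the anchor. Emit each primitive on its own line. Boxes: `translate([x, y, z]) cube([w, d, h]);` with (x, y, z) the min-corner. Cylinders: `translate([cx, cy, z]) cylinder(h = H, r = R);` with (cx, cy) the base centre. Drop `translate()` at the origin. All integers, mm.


translate([256, 583, 0]) cylinder(h = 2058, r = 92);


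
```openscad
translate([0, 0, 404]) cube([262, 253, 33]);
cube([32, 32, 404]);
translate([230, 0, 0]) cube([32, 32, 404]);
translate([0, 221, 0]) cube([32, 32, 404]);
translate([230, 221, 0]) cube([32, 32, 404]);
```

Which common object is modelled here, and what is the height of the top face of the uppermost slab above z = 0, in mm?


A stool. The seat height is 437 mm.

A 262×253×33 slab at z = 404 on four corner posts — a stool. The seat top is 404 + 33 = 437 mm.


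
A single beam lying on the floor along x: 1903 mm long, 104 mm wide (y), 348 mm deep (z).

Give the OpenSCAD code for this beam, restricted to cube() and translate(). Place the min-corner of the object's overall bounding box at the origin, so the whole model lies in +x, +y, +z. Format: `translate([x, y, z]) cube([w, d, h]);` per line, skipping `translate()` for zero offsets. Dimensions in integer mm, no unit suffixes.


cube([1903, 104, 348]);


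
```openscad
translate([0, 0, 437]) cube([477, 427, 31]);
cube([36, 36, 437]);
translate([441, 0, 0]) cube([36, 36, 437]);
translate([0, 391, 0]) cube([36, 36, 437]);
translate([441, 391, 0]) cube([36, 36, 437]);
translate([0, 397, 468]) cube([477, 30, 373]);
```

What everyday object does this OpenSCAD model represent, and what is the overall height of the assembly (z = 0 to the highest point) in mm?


A chair. The overall height is 841 mm.

A slab on four corner posts with a tall panel at the back — a chair. The seat slab sits at z = 437 with thickness 31, and the 373 mm backrest starts at the seat top, so the overall height is 437 + 31 + 373 = 841 mm.


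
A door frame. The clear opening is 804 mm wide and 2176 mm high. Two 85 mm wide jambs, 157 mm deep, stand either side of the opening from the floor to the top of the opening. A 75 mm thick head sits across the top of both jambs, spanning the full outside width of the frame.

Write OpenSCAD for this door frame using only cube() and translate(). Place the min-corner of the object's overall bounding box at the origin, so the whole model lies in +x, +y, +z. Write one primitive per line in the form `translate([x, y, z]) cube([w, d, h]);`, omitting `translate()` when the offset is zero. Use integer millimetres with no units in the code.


cube([85, 157, 2176]);
translate([889, 0, 0]) cube([85, 157, 2176]);
translate([0, 0, 2176]) cube([974, 157, 75]);


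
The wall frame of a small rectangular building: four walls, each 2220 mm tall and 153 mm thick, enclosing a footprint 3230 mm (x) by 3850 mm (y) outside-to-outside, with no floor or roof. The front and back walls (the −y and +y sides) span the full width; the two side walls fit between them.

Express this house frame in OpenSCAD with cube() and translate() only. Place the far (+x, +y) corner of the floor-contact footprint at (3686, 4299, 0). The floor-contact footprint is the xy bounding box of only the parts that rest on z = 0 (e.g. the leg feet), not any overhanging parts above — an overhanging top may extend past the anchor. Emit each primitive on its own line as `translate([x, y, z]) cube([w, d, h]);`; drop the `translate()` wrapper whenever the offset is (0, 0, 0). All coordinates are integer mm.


translate([456, 449, 0]) cube([3230, 153, 2220]);
translate([456, 4146, 0]) cube([3230, 153, 2220]);
translate([456, 602, 0]) cube([153, 3544, 2220]);
translate([3533, 602, 0]) cube([153, 3544, 2220]);


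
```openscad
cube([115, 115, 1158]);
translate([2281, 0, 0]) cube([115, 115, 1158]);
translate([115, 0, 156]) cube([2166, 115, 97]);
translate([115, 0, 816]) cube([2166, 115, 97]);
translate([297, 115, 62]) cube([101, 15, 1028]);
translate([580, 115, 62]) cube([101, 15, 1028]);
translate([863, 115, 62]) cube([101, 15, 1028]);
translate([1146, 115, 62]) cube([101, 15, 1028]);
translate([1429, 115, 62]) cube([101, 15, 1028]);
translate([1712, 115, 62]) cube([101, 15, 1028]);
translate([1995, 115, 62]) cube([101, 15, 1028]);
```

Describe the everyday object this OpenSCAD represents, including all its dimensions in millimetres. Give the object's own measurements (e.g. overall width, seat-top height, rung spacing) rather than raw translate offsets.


A fence section. Two 115×115 mm posts, 1158 mm tall, stand on the floor with a clear span of 2166 mm between their inner faces. Two horizontal rails of 115×97 mm section span the gap between the posts with their undersides at z = 156 mm and z = 816 mm, flush with the posts' −y face. 7 pickets, each 101 mm wide, 15 mm thick and 1028 mm tall, are fixed to the +y face of the rails with their bottoms at z = 62 mm, spaced across the span with a 182 mm gap after the −x post and between neighbouring pickets, with 185 mm left before the +x post.


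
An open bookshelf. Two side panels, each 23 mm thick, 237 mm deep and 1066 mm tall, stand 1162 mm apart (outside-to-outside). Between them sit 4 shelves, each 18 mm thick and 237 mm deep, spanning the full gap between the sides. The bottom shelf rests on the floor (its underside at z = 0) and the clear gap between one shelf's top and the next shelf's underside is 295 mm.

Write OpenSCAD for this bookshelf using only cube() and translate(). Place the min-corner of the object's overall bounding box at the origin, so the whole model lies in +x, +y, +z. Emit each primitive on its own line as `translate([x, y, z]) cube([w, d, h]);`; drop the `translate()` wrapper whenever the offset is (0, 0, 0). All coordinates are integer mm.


cube([23, 237, 1066]);
translate([1139, 0, 0]) cube([23, 237, 1066]);
translate([23, 0, 0]) cube([1116, 237, 18]);
translate([23, 0, 313]) cube([1116, 237, 18]);
translate([23, 0, 626]) cube([1116, 237, 18]);
translate([23, 0, 939]) cube([1116, 237, 18]);


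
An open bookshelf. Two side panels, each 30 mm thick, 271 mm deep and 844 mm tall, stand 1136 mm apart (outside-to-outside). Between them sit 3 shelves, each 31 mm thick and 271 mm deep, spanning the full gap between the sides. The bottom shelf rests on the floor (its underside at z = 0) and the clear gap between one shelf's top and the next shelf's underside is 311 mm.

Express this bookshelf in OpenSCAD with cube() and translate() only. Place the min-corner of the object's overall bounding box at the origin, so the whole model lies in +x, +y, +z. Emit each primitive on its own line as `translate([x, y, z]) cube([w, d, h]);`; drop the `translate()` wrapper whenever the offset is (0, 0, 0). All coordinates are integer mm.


cube([30, 271, 844]);
translate([1106, 0, 0]) cube([30, 271, 844]);
translate([30, 0, 0]) cube([1076, 271, 31]);
translate([30, 0, 342]) cube([1076, 271, 31]);
translate([30, 0, 684]) cube([1076, 271, 31]);


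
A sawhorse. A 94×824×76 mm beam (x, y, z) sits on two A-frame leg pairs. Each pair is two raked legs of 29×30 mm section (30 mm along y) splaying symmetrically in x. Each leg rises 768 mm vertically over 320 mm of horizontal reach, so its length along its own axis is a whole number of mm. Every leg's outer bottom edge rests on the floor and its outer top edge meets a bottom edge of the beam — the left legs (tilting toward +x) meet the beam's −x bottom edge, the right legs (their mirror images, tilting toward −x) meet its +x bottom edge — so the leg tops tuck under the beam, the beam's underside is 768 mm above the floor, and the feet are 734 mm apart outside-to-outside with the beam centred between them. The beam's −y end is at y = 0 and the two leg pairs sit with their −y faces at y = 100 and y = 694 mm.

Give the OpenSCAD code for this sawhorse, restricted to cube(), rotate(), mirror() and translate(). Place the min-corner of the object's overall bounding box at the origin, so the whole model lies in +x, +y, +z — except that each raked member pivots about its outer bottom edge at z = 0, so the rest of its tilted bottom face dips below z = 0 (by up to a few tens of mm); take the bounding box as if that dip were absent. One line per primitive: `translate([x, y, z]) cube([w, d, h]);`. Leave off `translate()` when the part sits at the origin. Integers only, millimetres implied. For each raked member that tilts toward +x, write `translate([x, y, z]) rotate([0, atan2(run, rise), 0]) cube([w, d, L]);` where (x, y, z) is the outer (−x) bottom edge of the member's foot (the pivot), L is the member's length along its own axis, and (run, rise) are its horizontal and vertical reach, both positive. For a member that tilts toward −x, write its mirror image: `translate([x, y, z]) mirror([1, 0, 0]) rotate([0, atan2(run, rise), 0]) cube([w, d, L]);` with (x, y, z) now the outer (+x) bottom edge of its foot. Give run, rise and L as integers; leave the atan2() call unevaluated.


// leg length = √(320² + 768²) = 832
// right-leg outer foot x = 2·320 + 94 = 734
// beam min-corner = (320, 0, 768)
translate([320, 0, 768]) cube([94, 824, 76]);
translate([0, 100, 0]) rotate([0, atan2(320, 768), 0]) cube([29, 30, 832]);
translate([734, 100, 0]) mirror([1, 0, 0]) rotate([0, atan2(320, 768), 0]) cube([29, 30, 832]);
translate([0, 694, 0]) rotate([0, atan2(320, 768), 0]) cube([29, 30, 832]);
translate([734, 694, 0]) mirror([1, 0, 0]) rotate([0, atan2(320, 768), 0]) cube([29, 30, 832]);


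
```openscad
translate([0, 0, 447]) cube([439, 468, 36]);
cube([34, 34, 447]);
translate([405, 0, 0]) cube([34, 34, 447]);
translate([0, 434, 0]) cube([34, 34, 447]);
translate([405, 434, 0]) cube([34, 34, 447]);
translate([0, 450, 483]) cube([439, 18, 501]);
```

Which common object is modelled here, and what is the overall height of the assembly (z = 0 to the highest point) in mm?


A chair. The overall height is 984 mm.

A slab on four corner posts with a tall panel at the back — a chair. The seat slab sits at z = 447 with thickness 36, and the 501 mm backrest starts at the seat top, so the overall height is 447 + 36 + 501 = 984 mm.


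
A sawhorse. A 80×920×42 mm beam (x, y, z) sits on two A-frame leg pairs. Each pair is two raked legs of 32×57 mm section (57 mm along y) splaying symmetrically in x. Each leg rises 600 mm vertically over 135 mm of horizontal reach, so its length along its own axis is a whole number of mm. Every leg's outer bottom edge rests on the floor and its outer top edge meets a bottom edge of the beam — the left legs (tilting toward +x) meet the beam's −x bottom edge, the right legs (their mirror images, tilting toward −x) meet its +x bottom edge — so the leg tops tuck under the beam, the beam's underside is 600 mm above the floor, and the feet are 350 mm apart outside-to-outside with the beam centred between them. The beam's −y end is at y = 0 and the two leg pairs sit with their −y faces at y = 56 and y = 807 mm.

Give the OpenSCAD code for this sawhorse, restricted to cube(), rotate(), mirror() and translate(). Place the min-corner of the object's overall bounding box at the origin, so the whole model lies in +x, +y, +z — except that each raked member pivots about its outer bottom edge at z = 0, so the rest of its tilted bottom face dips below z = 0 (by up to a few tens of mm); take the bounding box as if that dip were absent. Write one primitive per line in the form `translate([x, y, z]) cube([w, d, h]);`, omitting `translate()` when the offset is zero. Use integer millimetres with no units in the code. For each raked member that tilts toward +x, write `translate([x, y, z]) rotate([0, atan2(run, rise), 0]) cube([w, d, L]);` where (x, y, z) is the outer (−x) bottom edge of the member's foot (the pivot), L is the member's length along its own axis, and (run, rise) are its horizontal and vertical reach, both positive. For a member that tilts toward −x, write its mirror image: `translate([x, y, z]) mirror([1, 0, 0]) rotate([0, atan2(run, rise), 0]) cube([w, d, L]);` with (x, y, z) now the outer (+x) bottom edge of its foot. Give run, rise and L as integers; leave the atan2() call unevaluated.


// leg length = √(135² + 600²) = 615
// right-leg outer foot x = 2·135 + 80 = 350
// beam min-corner = (135, 0, 600)
translate([135, 0, 600]) cube([80, 920, 42]);
translate([0, 56, 0]) rotate([0, atan2(135, 600), 0]) cube([32, 57, 615]);
translate([350, 56, 0]) mirror([1, 0, 0]) rotate([0, atan2(135, 600), 0]) cube([32, 57, 615]);
translate([0, 807, 0]) rotate([0, atan2(135, 600), 0]) cube([32, 57, 615]);
translate([350, 807, 0]) mirror([1, 0, 0]) rotate([0, atan2(135, 600), 0]) cube([32, 57, 615]);


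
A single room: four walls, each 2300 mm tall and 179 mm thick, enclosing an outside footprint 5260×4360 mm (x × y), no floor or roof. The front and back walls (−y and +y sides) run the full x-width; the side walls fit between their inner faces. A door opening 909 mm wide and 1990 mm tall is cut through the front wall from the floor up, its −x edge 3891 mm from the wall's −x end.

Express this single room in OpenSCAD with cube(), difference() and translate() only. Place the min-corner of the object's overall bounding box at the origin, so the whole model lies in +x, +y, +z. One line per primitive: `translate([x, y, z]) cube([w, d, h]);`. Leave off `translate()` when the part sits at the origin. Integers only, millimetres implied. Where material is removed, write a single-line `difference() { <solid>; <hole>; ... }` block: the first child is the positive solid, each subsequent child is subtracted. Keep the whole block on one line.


difference() { cube([5260, 179, 2300]); translate([3891, 0, 0]) cube([909, 179, 1990]); }
translate([0, 4181, 0]) cube([5260, 179, 2300]);
translate([0, 179, 0]) cube([179, 4002, 2300]);
translate([5081, 179, 0]) cube([179, 4002, 2300]);


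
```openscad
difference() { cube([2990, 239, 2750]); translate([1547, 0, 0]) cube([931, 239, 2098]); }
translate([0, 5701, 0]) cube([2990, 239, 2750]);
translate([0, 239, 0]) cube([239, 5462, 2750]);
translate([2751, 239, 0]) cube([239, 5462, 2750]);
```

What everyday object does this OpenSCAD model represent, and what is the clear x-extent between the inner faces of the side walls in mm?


A single room. The interior width is 2512 mm.

Four walls enclosing a rectangle with a door in the front wall — a room. Outside width 2990 minus two 239 mm walls gives 2512 mm.


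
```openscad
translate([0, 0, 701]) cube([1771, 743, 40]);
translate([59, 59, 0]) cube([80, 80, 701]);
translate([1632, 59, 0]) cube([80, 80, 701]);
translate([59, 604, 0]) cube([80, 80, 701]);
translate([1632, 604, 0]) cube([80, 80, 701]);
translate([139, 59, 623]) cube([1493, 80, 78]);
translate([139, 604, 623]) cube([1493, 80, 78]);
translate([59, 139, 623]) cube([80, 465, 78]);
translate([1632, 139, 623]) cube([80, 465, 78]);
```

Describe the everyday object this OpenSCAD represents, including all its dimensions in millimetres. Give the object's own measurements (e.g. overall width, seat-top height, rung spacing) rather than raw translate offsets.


A rectangular dining table. The top is 1771×743×40 mm with its upper surface at z = 741 mm. It stands on four 80×80 mm square legs, each inset 59 mm from the nearest pair of top edges, running from the floor to the underside of the top. Four apron rails, 80 mm thick and 78 mm tall, run between adjacent legs with their top edges flush with the underside of the top and their outer faces flush with the legs' outer faces.


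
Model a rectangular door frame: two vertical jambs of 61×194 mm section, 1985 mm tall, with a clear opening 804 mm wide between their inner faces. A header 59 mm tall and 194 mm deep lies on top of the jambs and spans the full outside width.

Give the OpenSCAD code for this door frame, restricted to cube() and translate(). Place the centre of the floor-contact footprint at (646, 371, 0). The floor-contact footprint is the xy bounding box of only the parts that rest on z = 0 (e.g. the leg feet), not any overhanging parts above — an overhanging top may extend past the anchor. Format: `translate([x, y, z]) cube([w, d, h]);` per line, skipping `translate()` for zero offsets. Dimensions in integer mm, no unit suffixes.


translate([183, 274, 0]) cube([61, 194, 1985]);
translate([1048, 274, 0]) cube([61, 194, 1985]);
translate([183, 274, 1985]) cube([926, 194, 59]);


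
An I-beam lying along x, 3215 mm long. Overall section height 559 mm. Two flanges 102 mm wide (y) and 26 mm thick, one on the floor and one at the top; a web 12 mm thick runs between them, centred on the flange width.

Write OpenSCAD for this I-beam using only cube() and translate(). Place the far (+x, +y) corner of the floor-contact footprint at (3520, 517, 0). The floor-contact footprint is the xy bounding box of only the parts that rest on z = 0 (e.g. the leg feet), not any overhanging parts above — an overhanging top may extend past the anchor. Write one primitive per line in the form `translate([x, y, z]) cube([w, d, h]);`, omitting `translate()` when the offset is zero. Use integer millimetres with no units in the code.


translate([305, 415, 0]) cube([3215, 102, 26]);
translate([305, 460, 26]) cube([3215, 12, 507]);
translate([305, 415, 533]) cube([3215, 102, 26]);


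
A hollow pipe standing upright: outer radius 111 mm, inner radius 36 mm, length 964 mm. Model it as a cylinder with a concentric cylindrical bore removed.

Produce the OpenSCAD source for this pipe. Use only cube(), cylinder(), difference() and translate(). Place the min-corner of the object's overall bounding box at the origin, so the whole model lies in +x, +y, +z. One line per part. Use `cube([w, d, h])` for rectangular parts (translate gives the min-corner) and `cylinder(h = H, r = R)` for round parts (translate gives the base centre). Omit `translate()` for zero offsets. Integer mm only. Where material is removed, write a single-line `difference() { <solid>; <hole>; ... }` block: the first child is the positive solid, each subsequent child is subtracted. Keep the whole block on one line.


difference() { translate([111, 111, 0]) cylinder(h = 964, r = 111); translate([111, 111, 0]) cylinder(h = 964, r = 36); }


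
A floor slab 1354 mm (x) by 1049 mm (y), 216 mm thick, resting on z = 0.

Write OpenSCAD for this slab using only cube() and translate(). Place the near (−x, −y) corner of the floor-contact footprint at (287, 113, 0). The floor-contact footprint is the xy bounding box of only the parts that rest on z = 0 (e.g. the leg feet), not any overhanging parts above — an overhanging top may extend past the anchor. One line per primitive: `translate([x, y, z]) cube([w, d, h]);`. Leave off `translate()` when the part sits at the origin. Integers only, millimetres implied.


translate([287, 113, 0]) cube([1354, 1049, 216]);


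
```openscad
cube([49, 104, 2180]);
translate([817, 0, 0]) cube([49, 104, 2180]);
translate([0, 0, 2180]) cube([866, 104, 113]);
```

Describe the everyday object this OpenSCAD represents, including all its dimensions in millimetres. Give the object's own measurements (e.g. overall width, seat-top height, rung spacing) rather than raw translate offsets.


A door frame. The clear opening is 768 mm wide and 2180 mm high. Two 49 mm wide jambs, 104 mm deep, stand either side of the opening from the floor to the top of the opening. A 113 mm thick head sits across the top of both jambs, spanning the full outside width of the frame.
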